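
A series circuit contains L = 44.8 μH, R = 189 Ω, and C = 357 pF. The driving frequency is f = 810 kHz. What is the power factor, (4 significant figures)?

0.5058

ω = 2πf = 5.089e+06 rad/s
X_L = ωL = 228.0 Ω
X_C = 1/(ωC) = 550.4 Ω
Net reactance X = X_L − X_C = -322.4 Ω
Z = 189.0 − j322.4 Ω
|Z| = √(189.0² + 322.4²) = 373.7 Ω
∠Z = arctan(-322.4/189.0) = -59.62°
cos φ = cos(-59.62°) = 0.5058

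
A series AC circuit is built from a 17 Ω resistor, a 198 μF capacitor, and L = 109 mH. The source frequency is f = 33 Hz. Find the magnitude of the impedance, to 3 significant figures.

17.1 Ω

ω = 2πf = 207.3 rad/s
X_L = ωL = 22.6 Ω
X_C = 1/(ωC) = 24.4 Ω
Net reactance X = X_L − X_C = -1.76 Ω
Z = 17.0 − j1.76 Ω
|Z| = √(17.0² + 1.76²) = 17.1 Ω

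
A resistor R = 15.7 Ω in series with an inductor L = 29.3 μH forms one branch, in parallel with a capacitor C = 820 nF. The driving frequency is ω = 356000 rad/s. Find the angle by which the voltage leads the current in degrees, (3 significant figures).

X_L = ωL = 10.4 Ω
X_C = 1/(ωC) = 3.43 Ω
Branch 1 (R+jX_L): Z₁ = 15.7 + j10.4 Ω, |Z₁| = 18.8 Ω
Branch 2 (−jX_C): Z₂ = −j3.43 Ω
Parallel: Z = Z₁Z₂/(Z₁+Z₂), |Z| = 3.76 Ω, ∠Z = -80.4°

-80.4°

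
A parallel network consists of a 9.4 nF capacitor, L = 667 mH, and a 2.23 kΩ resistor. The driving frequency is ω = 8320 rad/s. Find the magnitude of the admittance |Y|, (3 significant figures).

460 μS

X_L = ωL = 5550 Ω
X_C = 1/(ωC) = 12800 Ω
Parallel: admittances add. Y = 1/R + 1/(jωL) + jωC
Y = (0.000448 − j0.000102) S
|Y| = 0.000460 S → |Z| = 1/|Y| = 2170 Ω, ∠Z = −∠Y = 12.8°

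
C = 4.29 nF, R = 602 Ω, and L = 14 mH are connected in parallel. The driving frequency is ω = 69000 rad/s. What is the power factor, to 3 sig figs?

X_L = ωL = 966 Ω
X_C = 1/(ωC) = 3380 Ω
Parallel: admittances add. Y = 1/R + 1/(jωL) + jωC
Y = (0.00166 − j0.000739) S
|Y| = 0.00182 S → |Z| = 1/|Y| = 550 Ω, ∠Z = −∠Y = 24.0°
cos φ = cos(24.0°) = 0.914

0.914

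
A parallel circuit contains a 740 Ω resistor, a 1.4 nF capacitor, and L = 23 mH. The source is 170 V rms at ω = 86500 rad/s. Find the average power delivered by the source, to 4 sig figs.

39.05 W

X_L = ωL = 1990 Ω
X_C = 1/(ωC) = 8258 Ω
Parallel: admittances add. Y = 1/R + 1/(jωL) + jωC
Y = (0.001351 − j0.0003815) S
|Y| = 0.001404 S → |Z| = 1/|Y| = 712.2 Ω, ∠Z = −∠Y = 15.77°
I = V/|Z| = 238.7 mA
P = VI cos φ = 170 × 0.2387 × cos(15.77°) = 39.05 W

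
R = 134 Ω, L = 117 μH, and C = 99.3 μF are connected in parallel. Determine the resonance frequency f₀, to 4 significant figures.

1.477 kHz

ω₀ = 1/√(LC) = 1/√(0.000117 × 9.93e-05) = 9278 rad/s
f₀ = ω₀/(2π) = 1.477 kHz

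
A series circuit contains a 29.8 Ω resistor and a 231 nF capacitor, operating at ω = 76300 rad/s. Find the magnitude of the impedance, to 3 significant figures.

X_C = 1/(ωC) = 56.7 Ω
Z = 29.8 − j56.7 Ω
|Z| = √(29.8² + 56.7²) = 64.1 Ω

64.1 Ω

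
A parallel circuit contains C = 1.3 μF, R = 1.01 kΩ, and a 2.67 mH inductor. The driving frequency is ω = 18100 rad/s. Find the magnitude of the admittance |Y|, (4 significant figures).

X_L = ωL = 48.33 Ω
X_C = 1/(ωC) = 42.50 Ω
Parallel: admittances add. Y = 1/R + 1/(jωL) + jωC
Y = (0.0009901 + j0.002838) S
|Y| = 0.003005 S → |Z| = 1/|Y| = 332.7 Ω, ∠Z = −∠Y = -70.77°

3.005 mS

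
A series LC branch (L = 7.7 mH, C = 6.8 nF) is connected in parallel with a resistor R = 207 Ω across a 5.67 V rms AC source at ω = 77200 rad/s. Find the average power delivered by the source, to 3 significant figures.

155 mW

X_L = ωL = 594 Ω
X_C = 1/(ωC) = 1900 Ω
Branch 1: Z₁ = R = 207 Ω
Branch 2 (series LC): Z₂ = j(X_L − X_C) = −j1310 Ω
Parallel: Z = Z₁Z₂/(Z₁+Z₂), |Z| = 204 Ω, ∠Z = -8.98°
I = V/|Z| = 27.7 mA
P = VI cos φ = 5.67 × 0.0277 × cos(-8.98°) = 155 mW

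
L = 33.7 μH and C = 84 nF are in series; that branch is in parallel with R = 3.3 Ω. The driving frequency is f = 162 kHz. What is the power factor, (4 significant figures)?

0.9895

ω = 2πf = 1.018e+06 rad/s
X_L = ωL = 34.30 Ω
X_C = 1/(ωC) = 11.70 Ω
Branch 1: Z₁ = R = 3.300 Ω
Branch 2 (series LC): Z₂ = j(X_L − X_C) = j22.61 Ω
Parallel: Z = Z₁Z₂/(Z₁+Z₂), |Z| = 3.265 Ω, ∠Z = 8.305°
cos φ = cos(8.305°) = 0.9895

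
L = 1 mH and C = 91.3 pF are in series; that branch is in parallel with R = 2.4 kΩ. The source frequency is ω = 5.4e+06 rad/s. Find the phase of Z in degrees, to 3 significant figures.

X_L = ωL = 5400 Ω
X_C = 1/(ωC) = 2030 Ω
Branch 1: Z₁ = R = 2400 Ω
Branch 2 (series LC): Z₂ = j(X_L − X_C) = j3370 Ω
Parallel: Z = Z₁Z₂/(Z₁+Z₂), |Z| = 1960 Ω, ∠Z = 35.4°

35.4°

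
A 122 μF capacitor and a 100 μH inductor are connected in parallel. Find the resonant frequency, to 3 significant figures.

1.44 kHz

ω₀ = 1/√(LC) = 1/√(0.0001 × 0.000122) = 9054 rad/s
f₀ = ω₀/(2π) = 1.44 kHz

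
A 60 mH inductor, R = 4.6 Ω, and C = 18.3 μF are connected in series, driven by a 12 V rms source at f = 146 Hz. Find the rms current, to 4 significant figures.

ω = 2πf = 917.3 rad/s
X_L = ωL = 55.04 Ω
X_C = 1/(ωC) = 59.57 Ω
Net reactance X = X_L − X_C = -4.528 Ω
Z = 4.600 − j4.528 Ω
|Z| = √(4.600² + 4.528²) = 6.454 Ω
I = V/|Z| = 12/6.454 = 1.859 A

1.859 A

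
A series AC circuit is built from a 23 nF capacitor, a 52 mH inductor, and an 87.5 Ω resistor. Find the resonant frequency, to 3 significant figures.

4.60 kHz

ω₀ = 1/√(LC) = 1/√(0.052 × 2.3e-08) = 28920 rad/s
f₀ = ω₀/(2π) = 4.60 kHz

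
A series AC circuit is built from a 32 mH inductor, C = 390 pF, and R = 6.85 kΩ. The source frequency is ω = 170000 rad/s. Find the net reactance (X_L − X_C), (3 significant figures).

-9640 Ω

X_L = ωL = 5440 Ω
X_C = 1/(ωC) = 15100 Ω
X = 5440 − 15100 = -9640 Ω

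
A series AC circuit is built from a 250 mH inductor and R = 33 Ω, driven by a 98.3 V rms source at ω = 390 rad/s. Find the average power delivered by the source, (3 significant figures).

30.1 W

X_L = ωL = 97.5 Ω
Z = 33.0 + j97.5 Ω
|Z| = √(33.0² + 97.5²) = 103 Ω
∠Z = arctan(97.5/33.0) = 71.3°
I = V/|Z| = 955 mA
P = VI cos φ = 98.3 × 0.955 × cos(71.3°) = 30.1 W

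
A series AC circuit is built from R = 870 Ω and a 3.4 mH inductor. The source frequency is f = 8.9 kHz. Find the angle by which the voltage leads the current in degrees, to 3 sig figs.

ω = 2πf = 55920 rad/s
X_L = ωL = 190 Ω
Z = 870 + j190 Ω
|Z| = √(870² + 190²) = 891 Ω
∠Z = arctan(190/870) = 12.3°

12.3°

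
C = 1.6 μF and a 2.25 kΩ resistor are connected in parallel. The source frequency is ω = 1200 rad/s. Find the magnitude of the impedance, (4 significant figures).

507.4 Ω

X_C = 1/(ωC) = 520.8 Ω
Parallel: admittances add. Y = 1/R + jωC
Y = (0.0004444 + j0.001920) S
|Y| = 0.001971 S → |Z| = 1/|Y| = 507.4 Ω, ∠Z = −∠Y = -76.97°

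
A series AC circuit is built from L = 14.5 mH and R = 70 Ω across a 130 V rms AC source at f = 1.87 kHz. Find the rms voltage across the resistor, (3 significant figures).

49.4 V

ω = 2πf = 11750 rad/s
X_L = ωL = 170 Ω
Z = 70.0 + j170 Ω
|Z| = √(70.0² + 170²) = 184 Ω
I = V/|Z| = 706 mA
V_R = I·|Z_R| = 0.706 × 70.0 = 49.4 V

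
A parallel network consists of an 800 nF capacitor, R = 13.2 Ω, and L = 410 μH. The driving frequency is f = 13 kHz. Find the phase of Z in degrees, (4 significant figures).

ω = 2πf = 81680 rad/s
X_L = ωL = 33.49 Ω
X_C = 1/(ωC) = 15.30 Ω
Parallel: admittances add. Y = 1/R + 1/(jωL) + jωC
Y = (0.07576 + j0.03548) S
|Y| = 0.08366 S → |Z| = 1/|Y| = 11.95 Ω, ∠Z = −∠Y = -25.10°

-25.10°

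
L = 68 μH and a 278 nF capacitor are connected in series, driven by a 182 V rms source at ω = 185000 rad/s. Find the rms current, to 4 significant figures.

X_L = ωL = 12.58 Ω
X_C = 1/(ωC) = 19.44 Ω
Net reactance X = X_L − X_C = -6.864 Ω
Z = − j6.864 Ω
|Z| = √(0² + 6.864²) = 6.864 Ω
I = V/|Z| = 182/6.864 = 26.52 A

26.52 A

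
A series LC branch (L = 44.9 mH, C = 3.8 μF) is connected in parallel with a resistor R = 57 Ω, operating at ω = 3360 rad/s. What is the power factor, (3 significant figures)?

0.786

X_L = ωL = 151 Ω
X_C = 1/(ωC) = 78.3 Ω
Branch 1: Z₁ = R = 57.0 Ω
Branch 2 (series LC): Z₂ = j(X_L − X_C) = j72.5 Ω
Parallel: Z = Z₁Z₂/(Z₁+Z₂), |Z| = 44.8 Ω, ∠Z = 38.2°
cos φ = cos(38.2°) = 0.786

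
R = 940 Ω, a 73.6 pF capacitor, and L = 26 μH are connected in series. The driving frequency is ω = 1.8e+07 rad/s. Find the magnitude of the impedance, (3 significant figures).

983 Ω

X_L = ωL = 468 Ω
X_C = 1/(ωC) = 755 Ω
Net reactance X = X_L − X_C = -287 Ω
Z = 940 − j287 Ω
|Z| = √(940² + 287²) = 983 Ω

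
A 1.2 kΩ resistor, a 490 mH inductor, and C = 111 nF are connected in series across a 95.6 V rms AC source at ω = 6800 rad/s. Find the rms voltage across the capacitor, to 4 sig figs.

54.16 V

X_L = ωL = 3332 Ω
X_C = 1/(ωC) = 1325 Ω
Net reactance X = X_L − X_C = 2007 Ω
Z = 1200 + j2007 Ω
|Z| = √(1200² + 2007²) = 2339 Ω
I = V/|Z| = 40.88 mA
V_C = I·|Z_C| = 0.04088 × 1325 = 54.16 V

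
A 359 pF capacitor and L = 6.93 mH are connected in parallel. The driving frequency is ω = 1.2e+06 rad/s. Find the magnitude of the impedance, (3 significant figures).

3220 Ω

X_L = ωL = 8320 Ω
X_C = 1/(ωC) = 2320 Ω
Parallel: admittances add. Y = 1/(jωL) + jωC
Y = (0 + j0.000311) S
|Y| = 0.000311 S → |Z| = 1/|Y| = 3220 Ω, ∠Z = −∠Y = -90.0°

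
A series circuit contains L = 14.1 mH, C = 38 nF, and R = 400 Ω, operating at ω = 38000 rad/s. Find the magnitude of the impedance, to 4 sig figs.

X_L = ωL = 535.8 Ω
X_C = 1/(ωC) = 692.5 Ω
Net reactance X = X_L − X_C = -156.7 Ω
Z = 400.0 − j156.7 Ω
|Z| = √(400.0² + 156.7²) = 429.6 Ω

429.6 Ω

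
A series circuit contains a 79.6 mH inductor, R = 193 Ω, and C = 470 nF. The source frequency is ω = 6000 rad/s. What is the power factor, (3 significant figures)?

0.843

X_L = ωL = 478 Ω
X_C = 1/(ωC) = 355 Ω
Net reactance X = X_L − X_C = 123 Ω
Z = 193 + j123 Ω
|Z| = √(193² + 123²) = 229 Ω
∠Z = arctan(123/193) = 32.5°
cos φ = cos(32.5°) = 0.843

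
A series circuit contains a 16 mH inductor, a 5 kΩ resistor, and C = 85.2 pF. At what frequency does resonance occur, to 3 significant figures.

ω₀ = 1/√(LC) = 1/√(0.016 × 8.52e-11) = 856500 rad/s
f₀ = ω₀/(2π) = 136 kHz

136 kHz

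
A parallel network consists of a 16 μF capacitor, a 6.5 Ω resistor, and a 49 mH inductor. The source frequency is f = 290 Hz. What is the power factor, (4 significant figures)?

0.9933

ω = 2πf = 1822 rad/s
X_L = ωL = 89.28 Ω
X_C = 1/(ωC) = 34.30 Ω
Parallel: admittances add. Y = 1/R + 1/(jωL) + jωC
Y = (0.1538 + j0.01795) S
|Y| = 0.1549 S → |Z| = 1/|Y| = 6.456 Ω, ∠Z = −∠Y = -6.656°
cos φ = cos(-6.656°) = 0.9933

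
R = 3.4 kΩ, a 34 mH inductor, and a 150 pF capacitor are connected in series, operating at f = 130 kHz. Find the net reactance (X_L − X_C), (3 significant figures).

ω = 2πf = 816800 rad/s
X_L = ωL = 27800 Ω
X_C = 1/(ωC) = 8160 Ω
X = 27800 − 8160 = 19600 Ω

19600 Ω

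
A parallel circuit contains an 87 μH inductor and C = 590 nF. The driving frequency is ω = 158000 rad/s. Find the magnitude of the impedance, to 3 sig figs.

48.8 Ω

X_L = ωL = 13.7 Ω
X_C = 1/(ωC) = 10.7 Ω
Parallel: admittances add. Y = 1/(jωL) + jωC
Y = (0 + j0.0205) S
|Y| = 0.0205 S → |Z| = 1/|Y| = 48.8 Ω, ∠Z = −∠Y = -90.0°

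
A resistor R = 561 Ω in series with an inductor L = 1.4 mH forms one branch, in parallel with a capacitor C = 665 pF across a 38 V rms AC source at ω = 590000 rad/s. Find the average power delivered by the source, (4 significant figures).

X_L = ωL = 826.0 Ω
X_C = 1/(ωC) = 2549 Ω
Branch 1 (R+jX_L): Z₁ = 561.0 + j826.0 Ω, |Z₁| = 998.5 Ω
Branch 2 (−jX_C): Z₂ = −j2549 Ω
Parallel: Z = Z₁Z₂/(Z₁+Z₂), |Z| = 1405 Ω, ∠Z = 37.78°
I = V/|Z| = 27.05 mA
P = VI cos φ = 38 × 0.02705 × cos(37.78°) = 812.5 mW

812.5 mW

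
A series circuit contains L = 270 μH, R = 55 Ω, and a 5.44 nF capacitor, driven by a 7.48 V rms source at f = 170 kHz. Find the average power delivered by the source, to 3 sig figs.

186 mW

ω = 2πf = 1.068e+06 rad/s
X_L = ωL = 288 Ω
X_C = 1/(ωC) = 172 Ω
Net reactance X = X_L − X_C = 116 Ω
Z = 55.0 + j116 Ω
|Z| = √(55.0² + 116²) = 129 Ω
∠Z = arctan(116/55.0) = 64.7°
I = V/|Z| = 58.1 mA
P = VI cos φ = 7.48 × 0.0581 × cos(64.7°) = 186 mW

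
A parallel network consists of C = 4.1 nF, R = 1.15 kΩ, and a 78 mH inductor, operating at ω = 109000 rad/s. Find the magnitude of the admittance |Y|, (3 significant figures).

X_L = ωL = 8500 Ω
X_C = 1/(ωC) = 2240 Ω
Parallel: admittances add. Y = 1/R + 1/(jωL) + jωC
Y = (0.000870 + j0.000329) S
|Y| = 0.000930 S → |Z| = 1/|Y| = 1080 Ω, ∠Z = −∠Y = -20.7°

930 μS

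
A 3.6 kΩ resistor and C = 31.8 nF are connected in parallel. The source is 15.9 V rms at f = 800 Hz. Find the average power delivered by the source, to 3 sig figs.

70.2 mW

ω = 2πf = 5027 rad/s
X_C = 1/(ωC) = 6260 Ω
Parallel: admittances add. Y = 1/R + jωC
Y = (0.000278 + j0.000160) S
|Y| = 0.000320 S → |Z| = 1/|Y| = 3120 Ω, ∠Z = −∠Y = -29.9°
I = V/|Z| = 5.10 mA
P = VI cos φ = 15.9 × 0.00510 × cos(-29.9°) = 70.2 mW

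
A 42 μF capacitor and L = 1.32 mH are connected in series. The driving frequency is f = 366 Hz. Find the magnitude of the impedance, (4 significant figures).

ω = 2πf = 2300 rad/s
X_L = ωL = 3.036 Ω
X_C = 1/(ωC) = 10.35 Ω
Net reactance X = X_L − X_C = -7.318 Ω
Z = − j7.318 Ω
|Z| = √(0² + 7.318²) = 7.318 Ω

7.318 Ω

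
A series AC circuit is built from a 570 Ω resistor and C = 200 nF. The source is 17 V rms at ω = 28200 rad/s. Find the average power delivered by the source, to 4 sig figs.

462.3 mW

X_C = 1/(ωC) = 177.3 Ω
Z = 570.0 − j177.3 Ω
|Z| = √(570.0² + 177.3²) = 596.9 Ω
∠Z = arctan(-177.3/570.0) = -17.28°
I = V/|Z| = 28.48 mA
P = VI cos φ = 17 × 0.02848 × cos(-17.28°) = 462.3 mW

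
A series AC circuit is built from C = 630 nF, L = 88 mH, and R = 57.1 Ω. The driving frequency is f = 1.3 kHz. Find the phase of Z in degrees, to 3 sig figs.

ω = 2πf = 8168 rad/s
X_L = ωL = 719 Ω
X_C = 1/(ωC) = 194 Ω
Net reactance X = X_L − X_C = 524 Ω
Z = 57.1 + j524 Ω
|Z| = √(57.1² + 524²) = 528 Ω
∠Z = arctan(524/57.1) = 83.8°

83.8°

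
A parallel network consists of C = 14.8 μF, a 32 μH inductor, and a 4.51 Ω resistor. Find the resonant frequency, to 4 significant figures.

7.313 kHz

ω₀ = 1/√(LC) = 1/√(3.2e-05 × 1.48e-05) = 45950 rad/s
f₀ = ω₀/(2π) = 7.313 kHz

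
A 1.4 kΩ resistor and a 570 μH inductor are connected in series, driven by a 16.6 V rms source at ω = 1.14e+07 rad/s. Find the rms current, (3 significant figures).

X_L = ωL = 6500 Ω
Z = 1400 + j6500 Ω
|Z| = √(1400² + 6500²) = 6650 Ω
I = V/|Z| = 16.6/6650 = 2.50 mA

2.50 mA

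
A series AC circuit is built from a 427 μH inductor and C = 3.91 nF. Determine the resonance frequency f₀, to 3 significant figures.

123 kHz

ω₀ = 1/√(LC) = 1/√(0.000427 × 3.91e-09) = 773900 rad/s
f₀ = ω₀/(2π) = 123 kHz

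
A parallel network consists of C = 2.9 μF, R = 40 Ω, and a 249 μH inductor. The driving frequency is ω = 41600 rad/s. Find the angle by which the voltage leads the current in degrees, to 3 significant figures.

-43.9°

X_L = ωL = 10.4 Ω
X_C = 1/(ωC) = 8.29 Ω
Parallel: admittances add. Y = 1/R + 1/(jωL) + jωC
Y = (0.0250 + j0.0241) S
|Y| = 0.0347 S → |Z| = 1/|Y| = 28.8 Ω, ∠Z = −∠Y = -43.9°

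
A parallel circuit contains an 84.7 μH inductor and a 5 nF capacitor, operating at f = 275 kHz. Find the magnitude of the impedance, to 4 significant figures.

ω = 2πf = 1.728e+06 rad/s
X_L = ωL = 146.4 Ω
X_C = 1/(ωC) = 115.7 Ω
Parallel: admittances add. Y = 1/(jωL) + jωC
Y = (0 + j0.001806) S
|Y| = 0.001806 S → |Z| = 1/|Y| = 553.6 Ω, ∠Z = −∠Y = -90.00°

553.6 Ω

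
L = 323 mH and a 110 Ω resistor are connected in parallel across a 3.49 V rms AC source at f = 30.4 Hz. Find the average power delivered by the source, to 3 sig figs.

111 mW

ω = 2πf = 191.0 rad/s
X_L = ωL = 61.7 Ω
Parallel: admittances add. Y = 1/R + 1/(jωL)
Y = (0.00909 − j0.0162) S
|Y| = 0.0186 S → |Z| = 1/|Y| = 53.8 Ω, ∠Z = −∠Y = 60.7°
I = V/|Z| = 64.9 mA
P = VI cos φ = 3.49 × 0.0649 × cos(60.7°) = 111 mW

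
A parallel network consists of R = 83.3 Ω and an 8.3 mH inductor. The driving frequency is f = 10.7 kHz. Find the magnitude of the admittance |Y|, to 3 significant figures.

ω = 2πf = 67230 rad/s
X_L = ωL = 558 Ω
Parallel: admittances add. Y = 1/R + 1/(jωL)
Y = (0.0120 − j0.00179) S
|Y| = 0.0121 S → |Z| = 1/|Y| = 82.4 Ω, ∠Z = −∠Y = 8.49°

12.1 mS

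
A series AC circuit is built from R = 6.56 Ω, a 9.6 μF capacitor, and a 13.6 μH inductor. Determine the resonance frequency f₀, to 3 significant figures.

13.9 kHz

ω₀ = 1/√(LC) = 1/√(1.36e-05 × 9.6e-06) = 87520 rad/s
f₀ = ω₀/(2π) = 13.9 kHz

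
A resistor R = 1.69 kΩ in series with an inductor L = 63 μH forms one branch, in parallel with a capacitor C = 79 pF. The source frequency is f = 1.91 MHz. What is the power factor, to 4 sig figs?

ω = 2πf = 1.2e+07 rad/s
X_L = ωL = 756.1 Ω
X_C = 1/(ωC) = 1055 Ω
Branch 1 (R+jX_L): Z₁ = 1690 + j756.1 Ω, |Z₁| = 1851 Ω
Branch 2 (−jX_C): Z₂ = −j1055 Ω
Parallel: Z = Z₁Z₂/(Z₁+Z₂), |Z| = 1138 Ω, ∠Z = -55.87°
cos φ = cos(-55.87°) = 0.5610

0.5610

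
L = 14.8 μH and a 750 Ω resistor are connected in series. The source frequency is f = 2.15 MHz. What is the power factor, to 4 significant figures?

0.9663

ω = 2πf = 1.351e+07 rad/s
X_L = ωL = 199.9 Ω
Z = 750.0 + j199.9 Ω
|Z| = √(750.0² + 199.9²) = 776.2 Ω
∠Z = arctan(199.9/750.0) = 14.93°
cos φ = cos(14.93°) = 0.9663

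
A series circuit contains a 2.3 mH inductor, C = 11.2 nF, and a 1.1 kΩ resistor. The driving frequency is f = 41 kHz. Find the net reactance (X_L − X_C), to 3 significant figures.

246 Ω

ω = 2πf = 257600 rad/s
X_L = ωL = 593 Ω
X_C = 1/(ωC) = 347 Ω
X = 593 − 347 = 246 Ω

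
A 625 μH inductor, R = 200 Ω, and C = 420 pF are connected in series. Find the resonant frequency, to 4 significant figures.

ω₀ = 1/√(LC) = 1/√(0.000625 × 4.2e-10) = 1.952e+06 rad/s
f₀ = ω₀/(2π) = 310.6 kHz

310.6 kHz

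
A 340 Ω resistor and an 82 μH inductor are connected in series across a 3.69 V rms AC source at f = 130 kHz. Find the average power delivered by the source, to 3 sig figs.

38.6 mW

ω = 2πf = 816800 rad/s
X_L = ωL = 67.0 Ω
Z = 340 + j67.0 Ω
|Z| = √(340² + 67.0²) = 347 Ω
∠Z = arctan(67.0/340) = 11.1°
I = V/|Z| = 10.6 mA
P = VI cos φ = 3.69 × 0.0106 × cos(11.1°) = 38.6 mW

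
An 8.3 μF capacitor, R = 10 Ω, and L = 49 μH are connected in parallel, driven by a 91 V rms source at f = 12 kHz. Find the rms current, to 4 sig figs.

33.57 A

ω = 2πf = 75400 rad/s
X_L = ωL = 3.695 Ω
X_C = 1/(ωC) = 1.598 Ω
Parallel: admittances add. Y = 1/R + 1/(jωL) + jωC
Y = (0.1000 + j0.3551) S
|Y| = 0.3689 S → |Z| = 1/|Y| = 2.710 Ω, ∠Z = −∠Y = -74.27°
I = V/|Z| = 91/2.710 = 33.57 A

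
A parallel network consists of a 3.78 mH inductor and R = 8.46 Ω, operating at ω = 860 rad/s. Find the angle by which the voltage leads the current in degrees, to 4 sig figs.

68.98°

X_L = ωL = 3.251 Ω
Parallel: admittances add. Y = 1/R + 1/(jωL)
Y = (0.1182 − j0.3076) S
|Y| = 0.3295 S → |Z| = 1/|Y| = 3.034 Ω, ∠Z = −∠Y = 68.98°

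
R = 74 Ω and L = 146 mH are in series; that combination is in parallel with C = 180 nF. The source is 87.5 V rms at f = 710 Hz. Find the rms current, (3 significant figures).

ω = 2πf = 4461 rad/s
X_L = ωL = 651 Ω
X_C = 1/(ωC) = 1250 Ω
Branch 1 (R+jX_L): Z₁ = 74.0 + j651 Ω, |Z₁| = 656 Ω
Branch 2 (−jX_C): Z₂ = −j1250 Ω
Parallel: Z = Z₁Z₂/(Z₁+Z₂), |Z| = 1360 Ω, ∠Z = 76.4°
I = V/|Z| = 87.5/1360 = 64.2 mA

64.2 mA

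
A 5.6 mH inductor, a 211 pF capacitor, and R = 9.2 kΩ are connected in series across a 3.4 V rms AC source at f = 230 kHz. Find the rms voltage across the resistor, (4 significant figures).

ω = 2πf = 1.445e+06 rad/s
X_L = ωL = 8093 Ω
X_C = 1/(ωC) = 3280 Ω
Net reactance X = X_L − X_C = 4813 Ω
Z = 9200 + j4813 Ω
|Z| = √(9200² + 4813²) = 10380 Ω
I = V/|Z| = 327.5 μA
V_R = I·|Z_R| = 0.0003275 × 9200 = 3.013 V

3.013 V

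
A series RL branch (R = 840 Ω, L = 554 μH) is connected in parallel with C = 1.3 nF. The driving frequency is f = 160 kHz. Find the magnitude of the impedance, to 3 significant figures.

ω = 2πf = 1.005e+06 rad/s
X_L = ωL = 557 Ω
X_C = 1/(ωC) = 765 Ω
Branch 1 (R+jX_L): Z₁ = 840 + j557 Ω, |Z₁| = 1010 Ω
Branch 2 (−jX_C): Z₂ = −j765 Ω
Parallel: Z = Z₁Z₂/(Z₁+Z₂), |Z| = 891 Ω, ∠Z = -42.5°

891 Ω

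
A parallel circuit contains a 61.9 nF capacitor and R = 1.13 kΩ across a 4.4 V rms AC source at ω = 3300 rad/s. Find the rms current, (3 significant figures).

X_C = 1/(ωC) = 4900 Ω
Parallel: admittances add. Y = 1/R + jωC
Y = (0.000885 + j0.000204) S
|Y| = 0.000908 S → |Z| = 1/|Y| = 1100 Ω, ∠Z = −∠Y = -13.0°
I = V/|Z| = 4.4/1100 = 4.00 mA

4.00 mA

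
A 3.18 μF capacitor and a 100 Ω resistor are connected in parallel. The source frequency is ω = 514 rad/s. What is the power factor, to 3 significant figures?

X_C = 1/(ωC) = 612 Ω
Parallel: admittances add. Y = 1/R + jωC
Y = (0.0100 + j0.00163) S
|Y| = 0.0101 S → |Z| = 1/|Y| = 98.7 Ω, ∠Z = −∠Y = -9.28°
cos φ = cos(-9.28°) = 0.987

0.987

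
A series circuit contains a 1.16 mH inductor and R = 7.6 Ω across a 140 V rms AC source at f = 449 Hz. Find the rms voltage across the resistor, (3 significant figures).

129 V

ω = 2πf = 2821 rad/s
X_L = ωL = 3.27 Ω
Z = 7.60 + j3.27 Ω
|Z| = √(7.60² + 3.27²) = 8.27 Ω
I = V/|Z| = 16.9 A
V_R = I·|Z_R| = 16.9 × 7.60 = 129 V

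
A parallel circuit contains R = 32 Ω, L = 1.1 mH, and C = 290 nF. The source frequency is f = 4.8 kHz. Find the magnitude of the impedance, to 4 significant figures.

26.40 Ω

ω = 2πf = 30160 rad/s
X_L = ωL = 33.18 Ω
X_C = 1/(ωC) = 114.3 Ω
Parallel: admittances add. Y = 1/R + 1/(jωL) + jωC
Y = (0.03125 − j0.02140) S
|Y| = 0.03787 S → |Z| = 1/|Y| = 26.40 Ω, ∠Z = −∠Y = 34.40°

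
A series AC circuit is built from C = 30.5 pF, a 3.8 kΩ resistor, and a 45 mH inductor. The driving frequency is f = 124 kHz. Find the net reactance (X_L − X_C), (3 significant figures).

-7020 Ω

ω = 2πf = 779100 rad/s
X_L = ωL = 35100 Ω
X_C = 1/(ωC) = 42100 Ω
X = 35100 − 42100 = -7020 Ω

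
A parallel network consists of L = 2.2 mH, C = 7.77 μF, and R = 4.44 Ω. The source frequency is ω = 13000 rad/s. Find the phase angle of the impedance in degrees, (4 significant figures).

-16.34°

X_L = ωL = 28.60 Ω
X_C = 1/(ωC) = 9.900 Ω
Parallel: admittances add. Y = 1/R + 1/(jωL) + jωC
Y = (0.2252 + j0.06604) S
|Y| = 0.2347 S → |Z| = 1/|Y| = 4.261 Ω, ∠Z = −∠Y = -16.34°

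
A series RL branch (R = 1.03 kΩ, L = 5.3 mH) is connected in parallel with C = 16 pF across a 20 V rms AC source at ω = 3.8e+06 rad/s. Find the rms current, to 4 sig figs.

X_L = ωL = 20140 Ω
X_C = 1/(ωC) = 16450 Ω
Branch 1 (R+jX_L): Z₁ = 1030 + j20140 Ω, |Z₁| = 20170 Ω
Branch 2 (−jX_C): Z₂ = −j16450 Ω
Parallel: Z = Z₁Z₂/(Z₁+Z₂), |Z| = 86520 Ω, ∠Z = -77.34°
I = V/|Z| = 20/86520 = 231.2 μA

231.2 μA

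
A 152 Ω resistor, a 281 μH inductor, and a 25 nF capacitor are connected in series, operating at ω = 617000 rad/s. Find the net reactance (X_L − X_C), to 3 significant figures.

X_L = ωL = 173 Ω
X_C = 1/(ωC) = 64.8 Ω
X = 173 − 64.8 = 109 Ω

109 Ω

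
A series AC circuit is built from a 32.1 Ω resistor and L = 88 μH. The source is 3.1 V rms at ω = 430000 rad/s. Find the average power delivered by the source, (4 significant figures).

125.3 mW

X_L = ωL = 37.84 Ω
Z = 32.10 + j37.84 Ω
|Z| = √(32.10² + 37.84²) = 49.62 Ω
∠Z = arctan(37.84/32.10) = 49.69°
I = V/|Z| = 62.47 mA
P = VI cos φ = 3.1 × 0.06247 × cos(49.69°) = 125.3 mW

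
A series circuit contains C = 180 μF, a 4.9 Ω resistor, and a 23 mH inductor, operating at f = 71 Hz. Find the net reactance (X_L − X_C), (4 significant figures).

-2.193 Ω

ω = 2πf = 446.1 rad/s
X_L = ωL = 10.26 Ω
X_C = 1/(ωC) = 12.45 Ω
X = 10.26 − 12.45 = -2.193 Ω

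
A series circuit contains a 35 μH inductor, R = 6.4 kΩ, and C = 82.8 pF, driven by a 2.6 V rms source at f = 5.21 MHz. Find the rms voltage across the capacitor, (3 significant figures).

ω = 2πf = 3.274e+07 rad/s
X_L = ωL = 1150 Ω
X_C = 1/(ωC) = 369 Ω
Net reactance X = X_L − X_C = 777 Ω
Z = 6400 + j777 Ω
|Z| = √(6400² + 777²) = 6450 Ω
I = V/|Z| = 403 μA
V_C = I·|Z_C| = 0.000403 × 369 = 0.149 V

0.149 V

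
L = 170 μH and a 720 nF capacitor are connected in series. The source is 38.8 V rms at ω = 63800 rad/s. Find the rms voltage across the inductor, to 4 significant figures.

38.53 V

X_L = ωL = 10.85 Ω
X_C = 1/(ωC) = 21.77 Ω
Net reactance X = X_L − X_C = -10.92 Ω
Z = − j10.92 Ω
|Z| = √(0² + 10.92²) = 10.92 Ω
I = V/|Z| = 3.552 A
V_L = I·|Z_L| = 3.552 × 10.85 = 38.53 V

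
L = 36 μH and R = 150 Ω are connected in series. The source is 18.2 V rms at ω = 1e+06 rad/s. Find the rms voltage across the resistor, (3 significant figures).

17.7 V

X_L = ωL = 36.0 Ω
Z = 150 + j36.0 Ω
|Z| = √(150² + 36.0²) = 154 Ω
I = V/|Z| = 118 mA
V_R = I·|Z_R| = 0.118 × 150 = 17.7 V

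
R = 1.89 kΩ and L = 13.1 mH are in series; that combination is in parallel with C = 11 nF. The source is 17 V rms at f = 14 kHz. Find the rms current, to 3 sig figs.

ω = 2πf = 87960 rad/s
X_L = ωL = 1150 Ω
X_C = 1/(ωC) = 1030 Ω
Branch 1 (R+jX_L): Z₁ = 1890 + j1150 Ω, |Z₁| = 2210 Ω
Branch 2 (−jX_C): Z₂ = −j1030 Ω
Parallel: Z = Z₁Z₂/(Z₁+Z₂), |Z| = 1210 Ω, ∠Z = -62.2°
I = V/|Z| = 17/1210 = 14.1 mA

14.1 mA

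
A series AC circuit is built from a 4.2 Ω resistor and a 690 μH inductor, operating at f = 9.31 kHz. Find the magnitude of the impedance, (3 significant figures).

ω = 2πf = 58500 rad/s
X_L = ωL = 40.4 Ω
Z = 4.20 + j40.4 Ω
|Z| = √(4.20² + 40.4²) = 40.6 Ω

40.6 Ω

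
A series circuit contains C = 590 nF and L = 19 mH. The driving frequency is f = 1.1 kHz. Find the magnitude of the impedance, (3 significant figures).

114 Ω

ω = 2πf = 6912 rad/s
X_L = ωL = 131 Ω
X_C = 1/(ωC) = 245 Ω
Net reactance X = X_L − X_C = -114 Ω
Z = − j114 Ω
|Z| = √(0² + 114²) = 114 Ω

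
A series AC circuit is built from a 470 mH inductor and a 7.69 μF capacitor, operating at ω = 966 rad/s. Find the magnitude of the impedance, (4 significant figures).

X_L = ωL = 454.0 Ω
X_C = 1/(ωC) = 134.6 Ω
Net reactance X = X_L − X_C = 319.4 Ω
Z = j319.4 Ω
|Z| = √(0² + 319.4²) = 319.4 Ω

319.4 Ω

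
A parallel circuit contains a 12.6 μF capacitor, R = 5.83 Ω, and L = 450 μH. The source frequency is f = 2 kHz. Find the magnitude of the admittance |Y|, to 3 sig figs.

173 mS

ω = 2πf = 12570 rad/s
X_L = ωL = 5.65 Ω
X_C = 1/(ωC) = 6.32 Ω
Parallel: admittances add. Y = 1/R + 1/(jωL) + jωC
Y = (0.172 − j0.0185) S
|Y| = 0.173 S → |Z| = 1/|Y| = 5.80 Ω, ∠Z = −∠Y = 6.16°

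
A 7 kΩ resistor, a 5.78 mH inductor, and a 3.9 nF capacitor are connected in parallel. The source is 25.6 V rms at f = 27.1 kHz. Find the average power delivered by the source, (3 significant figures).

93.6 mW

ω = 2πf = 170300 rad/s
X_L = ωL = 984 Ω
X_C = 1/(ωC) = 1510 Ω
Parallel: admittances add. Y = 1/R + 1/(jωL) + jωC
Y = (0.000143 − j0.000352) S
|Y| = 0.000380 S → |Z| = 1/|Y| = 2630 Ω, ∠Z = −∠Y = 67.9°
I = V/|Z| = 9.73 mA
P = VI cos φ = 25.6 × 0.00973 × cos(67.9°) = 93.6 mW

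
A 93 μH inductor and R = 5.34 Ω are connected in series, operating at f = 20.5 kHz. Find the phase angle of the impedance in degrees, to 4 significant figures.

65.97°

ω = 2πf = 128800 rad/s
X_L = ωL = 11.98 Ω
Z = 5.340 + j11.98 Ω
|Z| = √(5.340² + 11.98²) = 13.12 Ω
∠Z = arctan(11.98/5.340) = 65.97°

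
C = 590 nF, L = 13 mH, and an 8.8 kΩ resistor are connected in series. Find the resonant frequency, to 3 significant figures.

ω₀ = 1/√(LC) = 1/√(0.013 × 5.9e-07) = 11420 rad/s
f₀ = ω₀/(2π) = 1.82 kHz

1.82 kHz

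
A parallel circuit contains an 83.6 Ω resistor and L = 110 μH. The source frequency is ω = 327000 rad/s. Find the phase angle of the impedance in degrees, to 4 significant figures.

X_L = ωL = 35.97 Ω
Parallel: admittances add. Y = 1/R + 1/(jωL)
Y = (0.01196 − j0.02780) S
|Y| = 0.03027 S → |Z| = 1/|Y| = 33.04 Ω, ∠Z = −∠Y = 66.72°

66.72°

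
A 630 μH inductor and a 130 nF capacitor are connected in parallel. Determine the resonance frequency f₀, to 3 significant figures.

17.6 kHz

ω₀ = 1/√(LC) = 1/√(0.00063 × 1.3e-07) = 110500 rad/s
f₀ = ω₀/(2π) = 17.6 kHz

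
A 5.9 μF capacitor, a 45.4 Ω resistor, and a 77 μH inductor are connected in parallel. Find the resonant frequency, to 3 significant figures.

7.47 kHz

ω₀ = 1/√(LC) = 1/√(7.7e-05 × 5.9e-06) = 46920 rad/s
f₀ = ω₀/(2π) = 7.47 kHz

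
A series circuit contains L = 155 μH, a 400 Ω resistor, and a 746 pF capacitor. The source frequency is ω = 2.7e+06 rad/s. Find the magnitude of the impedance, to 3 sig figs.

408 Ω

X_L = ωL = 418 Ω
X_C = 1/(ωC) = 496 Ω
Net reactance X = X_L − X_C = -78.0 Ω
Z = 400 − j78.0 Ω
|Z| = √(400² + 78.0²) = 408 Ω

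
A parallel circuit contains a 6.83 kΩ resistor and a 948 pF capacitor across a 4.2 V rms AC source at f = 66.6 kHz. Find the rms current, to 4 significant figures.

1.776 mA

ω = 2πf = 418500 rad/s
X_C = 1/(ωC) = 2521 Ω
Parallel: admittances add. Y = 1/R + jωC
Y = (0.0001464 + j0.0003967) S
|Y| = 0.0004229 S → |Z| = 1/|Y| = 2365 Ω, ∠Z = −∠Y = -69.74°
I = V/|Z| = 4.2/2365 = 1.776 mA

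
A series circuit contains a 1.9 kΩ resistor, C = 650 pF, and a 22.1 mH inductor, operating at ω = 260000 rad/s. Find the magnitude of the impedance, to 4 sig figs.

1908 Ω

X_L = ωL = 5746 Ω
X_C = 1/(ωC) = 5917 Ω
Net reactance X = X_L − X_C = -171.2 Ω
Z = 1900 − j171.2 Ω
|Z| = √(1900² + 171.2²) = 1908 Ω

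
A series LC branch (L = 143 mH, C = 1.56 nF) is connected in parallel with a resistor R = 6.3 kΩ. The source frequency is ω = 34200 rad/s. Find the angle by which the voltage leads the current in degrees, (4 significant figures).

-24.46°

X_L = ωL = 4891 Ω
X_C = 1/(ωC) = 18740 Ω
Branch 1: Z₁ = R = 6300 Ω
Branch 2 (series LC): Z₂ = j(X_L − X_C) = −j13850 Ω
Parallel: Z = Z₁Z₂/(Z₁+Z₂), |Z| = 5735 Ω, ∠Z = -24.46°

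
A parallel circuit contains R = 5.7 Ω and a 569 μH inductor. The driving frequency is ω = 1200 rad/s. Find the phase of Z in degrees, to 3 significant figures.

83.2°

X_L = ωL = 0.683 Ω
Parallel: admittances add. Y = 1/R + 1/(jωL)
Y = (0.175 − j1.46) S
|Y| = 1.48 S → |Z| = 1/|Y| = 0.678 Ω, ∠Z = −∠Y = 83.2°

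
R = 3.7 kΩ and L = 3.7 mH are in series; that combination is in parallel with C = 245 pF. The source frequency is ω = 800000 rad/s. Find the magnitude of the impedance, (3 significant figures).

X_L = ωL = 2960 Ω
X_C = 1/(ωC) = 5100 Ω
Branch 1 (R+jX_L): Z₁ = 3700 + j2960 Ω, |Z₁| = 4740 Ω
Branch 2 (−jX_C): Z₂ = −j5100 Ω
Parallel: Z = Z₁Z₂/(Z₁+Z₂), |Z| = 5650 Ω, ∠Z = -21.3°

5650 Ω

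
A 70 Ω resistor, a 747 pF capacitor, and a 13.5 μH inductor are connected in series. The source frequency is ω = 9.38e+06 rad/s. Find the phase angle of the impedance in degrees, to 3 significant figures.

X_L = ωL = 127 Ω
X_C = 1/(ωC) = 143 Ω
Net reactance X = X_L − X_C = -16.1 Ω
Z = 70.0 − j16.1 Ω
|Z| = √(70.0² + 16.1²) = 71.8 Ω
∠Z = arctan(-16.1/70.0) = -12.9°

-12.9°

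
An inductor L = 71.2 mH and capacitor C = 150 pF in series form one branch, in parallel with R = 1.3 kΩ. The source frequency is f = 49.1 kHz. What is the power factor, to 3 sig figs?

ω = 2πf = 308500 rad/s
X_L = ωL = 22000 Ω
X_C = 1/(ωC) = 21600 Ω
Branch 1: Z₁ = R = 1300 Ω
Branch 2 (series LC): Z₂ = j(X_L − X_C) = j356 Ω
Parallel: Z = Z₁Z₂/(Z₁+Z₂), |Z| = 343 Ω, ∠Z = 74.7°
cos φ = cos(74.7°) = 0.264

0.264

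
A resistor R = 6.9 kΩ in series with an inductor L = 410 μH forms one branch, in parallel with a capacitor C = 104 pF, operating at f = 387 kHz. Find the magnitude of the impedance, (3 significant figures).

3670 Ω

ω = 2πf = 2.432e+06 rad/s
X_L = ωL = 997 Ω
X_C = 1/(ωC) = 3950 Ω
Branch 1 (R+jX_L): Z₁ = 6900 + j997 Ω, |Z₁| = 6970 Ω
Branch 2 (−jX_C): Z₂ = −j3950 Ω
Parallel: Z = Z₁Z₂/(Z₁+Z₂), |Z| = 3670 Ω, ∠Z = -58.6°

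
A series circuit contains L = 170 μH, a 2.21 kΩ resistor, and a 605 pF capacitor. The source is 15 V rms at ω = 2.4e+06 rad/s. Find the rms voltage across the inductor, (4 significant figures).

X_L = ωL = 408.0 Ω
X_C = 1/(ωC) = 688.7 Ω
Net reactance X = X_L − X_C = -280.7 Ω
Z = 2210 − j280.7 Ω
|Z| = √(2210² + 280.7²) = 2228 Ω
I = V/|Z| = 6.733 mA
V_L = I·|Z_L| = 0.006733 × 408.0 = 2.747 V

2.747 V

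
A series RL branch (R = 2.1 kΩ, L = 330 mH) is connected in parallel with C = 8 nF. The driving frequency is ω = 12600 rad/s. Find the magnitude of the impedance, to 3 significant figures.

7530 Ω

X_L = ωL = 4160 Ω
X_C = 1/(ωC) = 9920 Ω
Branch 1 (R+jX_L): Z₁ = 2100 + j4160 Ω, |Z₁| = 4660 Ω
Branch 2 (−jX_C): Z₂ = −j9920 Ω
Parallel: Z = Z₁Z₂/(Z₁+Z₂), |Z| = 7530 Ω, ∠Z = 43.2°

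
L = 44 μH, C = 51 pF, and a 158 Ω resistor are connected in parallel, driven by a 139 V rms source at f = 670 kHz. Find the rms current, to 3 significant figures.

ω = 2πf = 4.21e+06 rad/s
X_L = ωL = 185 Ω
X_C = 1/(ωC) = 4660 Ω
Parallel: admittances add. Y = 1/R + 1/(jωL) + jωC
Y = (0.00633 − j0.00518) S
|Y| = 0.00818 S → |Z| = 1/|Y| = 122 Ω, ∠Z = −∠Y = 39.3°
I = V/|Z| = 139/122 = 1.14 A

1.14 A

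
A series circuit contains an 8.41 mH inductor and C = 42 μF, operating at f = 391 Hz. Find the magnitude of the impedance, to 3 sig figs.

ω = 2πf = 2457 rad/s
X_L = ωL = 20.7 Ω
X_C = 1/(ωC) = 9.69 Ω
Net reactance X = X_L − X_C = 11.0 Ω
Z = j11.0 Ω
|Z| = √(0² + 11.0²) = 11.0 Ω

11.0 Ω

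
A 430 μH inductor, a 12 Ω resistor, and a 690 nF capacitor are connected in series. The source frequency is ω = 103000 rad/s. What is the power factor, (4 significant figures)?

X_L = ωL = 44.29 Ω
X_C = 1/(ωC) = 14.07 Ω
Net reactance X = X_L − X_C = 30.22 Ω
Z = 12.00 + j30.22 Ω
|Z| = √(12.00² + 30.22²) = 32.51 Ω
∠Z = arctan(30.22/12.00) = 68.34°
cos φ = cos(68.34°) = 0.3691

0.3691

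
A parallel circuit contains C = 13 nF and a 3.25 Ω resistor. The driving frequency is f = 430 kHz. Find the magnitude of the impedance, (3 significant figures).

3.23 Ω

ω = 2πf = 2.702e+06 rad/s
X_C = 1/(ωC) = 28.5 Ω
Parallel: admittances add. Y = 1/R + jωC
Y = (0.308 + j0.0351) S
|Y| = 0.310 S → |Z| = 1/|Y| = 3.23 Ω, ∠Z = −∠Y = -6.51°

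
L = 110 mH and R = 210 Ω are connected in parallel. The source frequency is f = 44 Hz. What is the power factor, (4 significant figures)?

ω = 2πf = 276.5 rad/s
X_L = ωL = 30.41 Ω
Parallel: admittances add. Y = 1/R + 1/(jωL)
Y = (0.004762 − j0.03288) S
|Y| = 0.03323 S → |Z| = 1/|Y| = 30.10 Ω, ∠Z = −∠Y = 81.76°
cos φ = cos(81.76°) = 0.1433

0.1433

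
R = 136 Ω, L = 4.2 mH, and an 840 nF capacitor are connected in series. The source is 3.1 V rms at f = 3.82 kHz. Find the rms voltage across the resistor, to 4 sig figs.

2.901 V

ω = 2πf = 24000 rad/s
X_L = ωL = 100.8 Ω
X_C = 1/(ωC) = 49.60 Ω
Net reactance X = X_L − X_C = 51.21 Ω
Z = 136.0 + j51.21 Ω
|Z| = √(136.0² + 51.21²) = 145.3 Ω
I = V/|Z| = 21.33 mA
V_R = I·|Z_R| = 0.02133 × 136.0 = 2.901 V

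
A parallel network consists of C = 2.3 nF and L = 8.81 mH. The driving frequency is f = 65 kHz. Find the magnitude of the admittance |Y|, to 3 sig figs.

661 μS

ω = 2πf = 408400 rad/s
X_L = ωL = 3600 Ω
X_C = 1/(ωC) = 1060 Ω
Parallel: admittances add. Y = 1/(jωL) + jωC
Y = (0 + j0.000661) S
|Y| = 0.000661 S → |Z| = 1/|Y| = 1510 Ω, ∠Z = −∠Y = -90.0°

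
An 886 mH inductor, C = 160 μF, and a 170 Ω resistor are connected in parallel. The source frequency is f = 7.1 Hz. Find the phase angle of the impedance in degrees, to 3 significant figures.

ω = 2πf = 44.61 rad/s
X_L = ωL = 39.5 Ω
X_C = 1/(ωC) = 140 Ω
Parallel: admittances add. Y = 1/R + 1/(jωL) + jωC
Y = (0.00588 − j0.0182) S
|Y| = 0.0191 S → |Z| = 1/|Y| = 52.4 Ω, ∠Z = −∠Y = 72.1°

72.1°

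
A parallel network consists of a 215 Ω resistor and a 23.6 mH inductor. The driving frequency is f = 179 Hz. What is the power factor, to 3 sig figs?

ω = 2πf = 1125 rad/s
X_L = ωL = 26.5 Ω
Parallel: admittances add. Y = 1/R + 1/(jωL)
Y = (0.00465 − j0.0377) S
|Y| = 0.0380 S → |Z| = 1/|Y| = 26.3 Ω, ∠Z = −∠Y = 83.0°
cos φ = cos(83.0°) = 0.123

0.123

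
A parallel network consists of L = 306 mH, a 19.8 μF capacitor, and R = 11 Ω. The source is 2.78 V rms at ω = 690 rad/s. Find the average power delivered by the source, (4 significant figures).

702.6 mW

X_L = ωL = 211.1 Ω
X_C = 1/(ωC) = 73.20 Ω
Parallel: admittances add. Y = 1/R + 1/(jωL) + jωC
Y = (0.09091 + j0.008926) S
|Y| = 0.09135 S → |Z| = 1/|Y| = 10.95 Ω, ∠Z = −∠Y = -5.608°
I = V/|Z| = 253.9 mA
P = VI cos φ = 2.78 × 0.2539 × cos(-5.608°) = 702.6 mW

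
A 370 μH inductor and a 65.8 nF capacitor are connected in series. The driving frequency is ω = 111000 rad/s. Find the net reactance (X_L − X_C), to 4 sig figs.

-95.85 Ω

X_L = ωL = 41.07 Ω
X_C = 1/(ωC) = 136.9 Ω
X = 41.07 − 136.9 = -95.85 Ω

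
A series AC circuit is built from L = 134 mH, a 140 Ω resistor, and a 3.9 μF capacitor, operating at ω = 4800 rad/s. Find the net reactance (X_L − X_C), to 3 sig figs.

X_L = ωL = 643 Ω
X_C = 1/(ωC) = 53.4 Ω
X = 643 − 53.4 = 590 Ω

590 Ω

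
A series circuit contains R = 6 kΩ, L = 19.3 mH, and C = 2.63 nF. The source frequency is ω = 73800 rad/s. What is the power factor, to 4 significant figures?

X_L = ωL = 1424 Ω
X_C = 1/(ωC) = 5152 Ω
Net reactance X = X_L − X_C = -3728 Ω
Z = 6000 − j3728 Ω
|Z| = √(6000² + 3728²) = 7064 Ω
∠Z = arctan(-3728/6000) = -31.85°
cos φ = cos(-31.85°) = 0.8494

0.8494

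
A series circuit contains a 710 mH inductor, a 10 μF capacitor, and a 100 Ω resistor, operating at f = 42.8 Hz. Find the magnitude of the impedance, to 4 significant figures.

ω = 2πf = 268.9 rad/s
X_L = ωL = 190.9 Ω
X_C = 1/(ωC) = 371.9 Ω
Net reactance X = X_L − X_C = -180.9 Ω
Z = 100.0 − j180.9 Ω
|Z| = √(100.0² + 180.9²) = 206.7 Ω

206.7 Ω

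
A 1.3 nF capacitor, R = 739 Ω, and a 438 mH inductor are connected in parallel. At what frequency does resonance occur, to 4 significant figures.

ω₀ = 1/√(LC) = 1/√(0.438 × 1.3e-09) = 41910 rad/s
f₀ = ω₀/(2π) = 6.670 kHz

6.670 kHz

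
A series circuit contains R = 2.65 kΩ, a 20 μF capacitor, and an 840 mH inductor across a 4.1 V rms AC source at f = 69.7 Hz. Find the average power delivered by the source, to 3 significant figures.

6.29 mW

ω = 2πf = 437.9 rad/s
X_L = ωL = 368 Ω
X_C = 1/(ωC) = 114 Ω
Net reactance X = X_L − X_C = 254 Ω
Z = 2650 + j254 Ω
|Z| = √(2650² + 254²) = 2660 Ω
∠Z = arctan(254/2650) = 5.47°
I = V/|Z| = 1.54 mA
P = VI cos φ = 4.1 × 0.00154 × cos(5.47°) = 6.29 mW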